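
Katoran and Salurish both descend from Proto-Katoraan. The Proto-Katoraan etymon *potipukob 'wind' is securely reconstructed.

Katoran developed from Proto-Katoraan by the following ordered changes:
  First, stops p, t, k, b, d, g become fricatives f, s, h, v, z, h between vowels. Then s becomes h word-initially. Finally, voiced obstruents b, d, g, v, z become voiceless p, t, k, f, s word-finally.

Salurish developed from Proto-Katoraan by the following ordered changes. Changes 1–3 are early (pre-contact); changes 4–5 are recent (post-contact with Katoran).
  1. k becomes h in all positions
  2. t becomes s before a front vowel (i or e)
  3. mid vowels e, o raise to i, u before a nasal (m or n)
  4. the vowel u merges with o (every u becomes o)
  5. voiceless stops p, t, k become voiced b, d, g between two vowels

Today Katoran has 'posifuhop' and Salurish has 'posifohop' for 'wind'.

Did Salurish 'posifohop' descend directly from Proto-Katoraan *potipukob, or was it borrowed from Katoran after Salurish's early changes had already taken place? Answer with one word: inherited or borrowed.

If inherited, *potipukob would pass through all of Salurish's changes:
Salurish: *potipukob > potipuhob > posipuhob > posipohob > posibohob  (by unconditioned shift, palatalisation, vowel merger, intervocalic voicing)
If borrowed from Katoran 'posifuhop' after the early changes, it would undergo only the recent ones:
  rule 4 (vowel merger): posifuhop → posifohop
  rule 5 (intervocalic voicing): no change (posifohop)
  ⇒ as a loan: posifohop
Salurish 'posifohop' matches the loan outcome 'posifohop', not the inherited 'posibohob' — it skipped the early Salurish changes, so it was borrowed from Katoran.

borrowed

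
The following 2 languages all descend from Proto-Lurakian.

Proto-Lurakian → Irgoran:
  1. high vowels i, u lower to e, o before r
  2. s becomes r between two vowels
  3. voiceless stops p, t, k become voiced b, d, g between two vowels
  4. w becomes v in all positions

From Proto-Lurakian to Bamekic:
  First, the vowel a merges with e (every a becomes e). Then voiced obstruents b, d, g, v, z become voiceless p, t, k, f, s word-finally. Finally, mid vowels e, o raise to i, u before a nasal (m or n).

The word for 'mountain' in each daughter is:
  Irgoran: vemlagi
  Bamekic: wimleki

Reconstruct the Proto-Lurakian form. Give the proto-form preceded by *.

*wemlaki

Position 1: Irgoran has v, Bamekic has w. Bamekic preserves w here (none of its changes turn any other segment into w), so the proto-segment is *w.
Position 6: Irgoran has g, Bamekic has k. Taking the neighbouring segments as reconstructed: Irgoran g could go back to *k or *g; Bamekic k can only go back to *k — the one source consistent with every daughter is *k.
Position 2: Irgoran has e, Bamekic has i. Taking the neighbouring segments as reconstructed: Irgoran e can only go back to *e; Bamekic i could go back to *a or *e or *i — the one source consistent with every daughter is *e.
Verify the candidate proto-form against each daughter:
Irgoran: *wemlaki > wemlagi > vemlagi  (by intervocalic voicing, unconditioned shift)
Bamekic: *wemlaki > wemleki > wimleki  (by vowel merger, pre-nasal raising)
Only *wemlaki yields all of Irgoran vemlagi, Bamekic wimleki.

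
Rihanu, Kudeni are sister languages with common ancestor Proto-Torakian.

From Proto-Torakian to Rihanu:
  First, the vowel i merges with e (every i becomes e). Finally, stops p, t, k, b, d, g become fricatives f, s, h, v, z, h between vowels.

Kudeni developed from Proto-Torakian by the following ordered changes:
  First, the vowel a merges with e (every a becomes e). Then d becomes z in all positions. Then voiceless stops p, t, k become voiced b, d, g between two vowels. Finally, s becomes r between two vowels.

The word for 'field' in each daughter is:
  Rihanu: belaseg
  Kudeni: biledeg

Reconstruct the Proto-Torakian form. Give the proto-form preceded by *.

Position 4: Rihanu has a, Kudeni has e. Rihanu preserves a here (none of its changes turn any other segment into a), so the proto-segment is *a.
Position 5: Rihanu has s, Kudeni has d. In Kudeni, d can only continue *t, so the proto-segment is *t.
Verify the candidate proto-form against each daughter:
Rihanu: *bilateg
  bilateg → belateg   [vowel merger]
  belateg → belaseg   [intervocalic lenition]
  giving Rihanu belaseg.
Kudeni: start from *bilateg.
  rule 1 (vowel merger): bilateg → bileteg
  rule 2: no change — bileteg
  rule 3 (intervocalic voicing): bileteg → biledeg
  rule 4: no change — biledeg
  ⇒ Kudeni biledeg
No other proto-form is consistent with every reflex, so the reconstruction is *bilateg.

*bilateg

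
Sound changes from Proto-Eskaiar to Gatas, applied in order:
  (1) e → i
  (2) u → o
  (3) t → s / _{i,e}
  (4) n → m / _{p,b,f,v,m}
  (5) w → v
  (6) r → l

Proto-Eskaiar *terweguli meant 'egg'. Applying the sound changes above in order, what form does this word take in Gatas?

Gatas: start from *terweguli.
  rule 1 (vowel merger): terweguli → tirwiguli
  rule 2 (vowel merger): tirwiguli → tirwigoli
  rule 3 (palatalisation): tirwigoli → sirwigoli
  rule 4: no change — sirwigoli
  rule 5 (unconditioned shift): sirwigoli → sirvigoli
  rule 6 (unconditioned shift): sirvigoli → silvigoli
  ⇒ Gatas silvigoli

silvigoli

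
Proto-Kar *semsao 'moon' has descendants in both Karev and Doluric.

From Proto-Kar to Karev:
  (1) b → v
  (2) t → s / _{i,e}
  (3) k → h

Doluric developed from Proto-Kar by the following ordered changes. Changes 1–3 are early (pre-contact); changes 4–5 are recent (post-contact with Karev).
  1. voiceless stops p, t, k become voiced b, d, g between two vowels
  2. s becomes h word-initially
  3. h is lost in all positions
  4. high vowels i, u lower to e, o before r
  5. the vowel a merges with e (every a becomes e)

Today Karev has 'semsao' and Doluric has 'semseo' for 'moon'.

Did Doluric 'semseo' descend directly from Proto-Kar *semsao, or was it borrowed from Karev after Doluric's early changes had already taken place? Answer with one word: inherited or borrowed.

borrowed

If inherited, *semsao would pass through all of Doluric's changes:
Doluric: *semsao > hemsao > emsao > emseo  (by debuccalisation, h-loss, vowel merger)
If borrowed from Karev 'semsao' after the early changes, it would undergo only the recent ones:
  rule 4 (pre-rhotic lowering): no change (semsao)
  rule 5 (vowel merger): semsao → semseo
  ⇒ as a loan: semseo
Doluric 'semseo' matches the loan outcome 'semseo', not the inherited 'emseo' — it skipped the early Doluric changes, so it was borrowed from Karev.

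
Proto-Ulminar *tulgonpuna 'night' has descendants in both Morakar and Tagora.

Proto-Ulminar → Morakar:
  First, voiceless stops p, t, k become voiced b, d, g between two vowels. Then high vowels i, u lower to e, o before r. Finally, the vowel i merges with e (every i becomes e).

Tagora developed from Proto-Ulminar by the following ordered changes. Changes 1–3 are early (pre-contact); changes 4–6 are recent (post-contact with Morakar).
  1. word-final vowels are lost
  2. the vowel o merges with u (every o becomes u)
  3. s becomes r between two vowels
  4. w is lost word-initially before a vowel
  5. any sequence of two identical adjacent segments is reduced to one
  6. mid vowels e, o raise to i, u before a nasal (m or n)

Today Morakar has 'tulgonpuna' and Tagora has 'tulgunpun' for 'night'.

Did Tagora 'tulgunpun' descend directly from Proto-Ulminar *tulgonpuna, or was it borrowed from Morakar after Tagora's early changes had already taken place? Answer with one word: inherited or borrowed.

If inherited, *tulgonpuna would pass through all of Tagora's changes:
Tagora: start from *tulgonpuna.
  rule 1 (apocope): tulgonpuna → tulgonpun
  rule 2 (vowel merger): tulgonpun → tulgunpun
  rule 3: no change — tulgunpun
  rule 4: no change — tulgunpun
  rule 5: no change — tulgunpun
  rule 6: no change — tulgunpun
  ⇒ Tagora tulgunpun
If borrowed from Morakar 'tulgonpuna' after the early changes, it would undergo only the recent ones:
  rule 4 (glide loss): no change (tulgonpuna)
  rule 5 (degemination): no change (tulgonpuna)
  rule 6 (pre-nasal raising): tulgonpuna → tulgunpuna
  ⇒ as a loan: tulgunpuna
Tagora 'tulgunpun' matches the inherited outcome exactly, so it is an inherited cognate, not a loan.

inherited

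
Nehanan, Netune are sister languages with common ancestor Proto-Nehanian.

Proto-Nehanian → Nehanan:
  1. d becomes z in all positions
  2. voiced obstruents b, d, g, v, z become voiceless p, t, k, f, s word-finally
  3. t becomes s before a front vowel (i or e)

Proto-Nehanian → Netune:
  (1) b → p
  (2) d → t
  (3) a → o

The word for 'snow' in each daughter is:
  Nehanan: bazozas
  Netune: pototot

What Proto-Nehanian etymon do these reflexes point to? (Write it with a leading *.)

Position 1: Nehanan has b, Netune has p. Nehanan preserves b here (none of its changes turn any other segment into b), so the proto-segment is *b.
Position 2: Nehanan has a, Netune has o. Nehanan preserves a here (none of its changes turn any other segment into a), so the proto-segment is *a.
Position 3: Nehanan has z, Netune has t. Taking the neighbouring segments as reconstructed: Nehanan z could go back to *d or *z; Netune t could go back to *t or *d — the one source consistent with every daughter is *d.
Continuing position by position gives *badodad; check it forward:
Nehanan: start from *badodad.
  rule 1 (unconditioned shift): badodad → bazozaz
  rule 2 (final devoicing): bazozaz → bazozas
  rule 3: no change — bazozas
  ⇒ Nehanan bazozas
Netune: start from *badodad.
  rule 1 (unconditioned shift): badodad → padodad
  rule 2 (unconditioned shift): padodad → patotat
  rule 3 (vowel merger): patotat → pototot
  ⇒ Netune pototot
*badodad is the unique common source.

*badodad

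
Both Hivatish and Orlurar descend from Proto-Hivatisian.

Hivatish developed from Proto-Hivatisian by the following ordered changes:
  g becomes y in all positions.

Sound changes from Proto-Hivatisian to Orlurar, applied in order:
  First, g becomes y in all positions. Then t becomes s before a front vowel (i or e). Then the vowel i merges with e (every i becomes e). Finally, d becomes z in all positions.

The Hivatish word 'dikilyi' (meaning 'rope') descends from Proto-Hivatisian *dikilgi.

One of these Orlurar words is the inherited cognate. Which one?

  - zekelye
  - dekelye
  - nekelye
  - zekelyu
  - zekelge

zekelye

Orlurar: *dikilgi
  dikilgi → dikilyi   [unconditioned shift]
  dikilyi (rule 2 does not apply)
  dikilyi → dekelye   [vowel merger]
  dekelye → zekelye   [unconditioned shift]
  giving Orlurar zekelye.
Only 'zekelye' matches the regular Orlurar development of *dikilgi.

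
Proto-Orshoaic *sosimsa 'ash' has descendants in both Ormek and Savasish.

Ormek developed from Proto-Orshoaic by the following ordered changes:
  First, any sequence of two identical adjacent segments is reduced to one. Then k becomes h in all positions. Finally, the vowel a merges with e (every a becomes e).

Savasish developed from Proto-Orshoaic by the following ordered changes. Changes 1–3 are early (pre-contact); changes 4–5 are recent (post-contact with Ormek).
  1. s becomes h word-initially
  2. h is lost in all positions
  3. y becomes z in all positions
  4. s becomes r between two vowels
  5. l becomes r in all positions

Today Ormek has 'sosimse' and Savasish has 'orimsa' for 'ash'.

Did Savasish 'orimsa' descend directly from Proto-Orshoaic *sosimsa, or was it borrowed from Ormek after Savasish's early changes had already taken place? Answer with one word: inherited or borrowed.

If inherited, *sosimsa would pass through all of Savasish's changes:
Savasish: start from *sosimsa.
  rule 1 (debuccalisation): sosimsa → hosimsa
  rule 2 (h-loss): hosimsa → osimsa
  rule 3: no change — osimsa
  rule 4 (rhotacism): osimsa → orimsa
  rule 5: no change — orimsa
  ⇒ Savasish orimsa
If borrowed from Ormek 'sosimse' after the early changes, it would undergo only the recent ones:
  rule 4 (rhotacism): sosimse → sorimse
  rule 5 (unconditioned shift): no change (sorimse)
  ⇒ as a loan: sorimse
Savasish 'orimsa' matches the inherited outcome exactly, so it is an inherited cognate, not a loan.

inherited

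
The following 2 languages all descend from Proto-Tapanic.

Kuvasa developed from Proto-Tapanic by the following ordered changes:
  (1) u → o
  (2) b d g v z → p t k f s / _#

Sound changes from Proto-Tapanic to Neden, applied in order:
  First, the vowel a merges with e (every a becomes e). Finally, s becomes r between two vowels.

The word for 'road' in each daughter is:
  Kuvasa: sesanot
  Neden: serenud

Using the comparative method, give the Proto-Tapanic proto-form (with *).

*sesanud

Position 4: Kuvasa has a, Neden has e. Kuvasa preserves a here (none of its changes turn any other segment into a), so the proto-segment is *a.
Position 6: Kuvasa has o, Neden has u. Neden preserves u here (none of its changes turn any other segment into u), so the proto-segment is *u.
This points to *sesanud. Verify forward in each daughter:
Kuvasa: *sesanud > sesanod > sesanot  (by vowel merger, final devoicing)
Neden: *sesanud > sesenud > serenud  (by vowel merger, rhotacism)
Only *sesanud yields all of Kuvasa sesanot, Neden serenud.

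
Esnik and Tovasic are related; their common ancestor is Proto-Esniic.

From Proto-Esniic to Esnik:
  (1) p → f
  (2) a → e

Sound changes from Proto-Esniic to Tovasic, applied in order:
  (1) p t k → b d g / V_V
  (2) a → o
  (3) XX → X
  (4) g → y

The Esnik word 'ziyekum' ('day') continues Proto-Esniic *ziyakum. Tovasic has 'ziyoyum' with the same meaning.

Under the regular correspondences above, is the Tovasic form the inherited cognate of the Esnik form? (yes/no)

Derive the expected Tovasic reflex of *ziyakum:
Tovasic: *ziyakum > ziyagum > ziyogum > ziyoyum  (by intervocalic voicing, vowel merger, unconditioned shift)
Tovasic 'ziyoyum' matches the regular reflex exactly, so the pair is cognate.

yes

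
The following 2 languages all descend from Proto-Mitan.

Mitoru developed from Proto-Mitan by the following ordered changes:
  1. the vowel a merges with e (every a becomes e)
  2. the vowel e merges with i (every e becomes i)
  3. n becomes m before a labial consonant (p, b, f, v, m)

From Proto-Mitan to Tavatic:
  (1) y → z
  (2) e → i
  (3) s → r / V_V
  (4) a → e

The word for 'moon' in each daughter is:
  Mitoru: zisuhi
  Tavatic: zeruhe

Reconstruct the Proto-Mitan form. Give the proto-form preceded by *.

*zasuha

Position 2: Mitoru has i, Tavatic has e. In Tavatic, e can only continue *a, so the proto-segment is *a.
Position 3: Mitoru has s, Tavatic has r. Mitoru preserves s here (none of its changes turn any other segment into s), so the proto-segment is *s.
Position 6: Mitoru has i, Tavatic has e. In Tavatic, e can only continue *a, so the proto-segment is *a.
Verify the candidate proto-form against each daughter:
Mitoru: *zasuha > zesuhe > zisuhi  (by vowel merger, vowel merger)
Tavatic: start from *zasuha.
  rule 1: no change — zasuha
  rule 2: no change — zasuha
  rule 3 (rhotacism): zasuha → zaruha
  rule 4 (vowel merger): zaruha → zeruhe
  ⇒ Tavatic zeruhe
Only *zasuha yields all of Mitoru zisuhi, Tavatic zeruhe.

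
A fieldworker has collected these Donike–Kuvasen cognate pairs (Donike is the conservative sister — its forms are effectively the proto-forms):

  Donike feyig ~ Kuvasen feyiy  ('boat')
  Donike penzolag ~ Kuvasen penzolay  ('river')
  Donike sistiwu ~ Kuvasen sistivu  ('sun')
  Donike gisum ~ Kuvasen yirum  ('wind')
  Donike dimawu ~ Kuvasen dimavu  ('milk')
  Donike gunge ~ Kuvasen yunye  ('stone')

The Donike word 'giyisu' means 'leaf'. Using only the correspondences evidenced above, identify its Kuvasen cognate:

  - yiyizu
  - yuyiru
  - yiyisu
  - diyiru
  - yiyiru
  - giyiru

gisum ~ yirum — Donike g corresponds to Kuvasen y word-initially before a front vowel.
gisum ~ yirum — Donike s corresponds to Kuvasen r between vowels (before a back vowel).
Applying these to Donike 'giyisu':
  giyisu → yiyisu   (g→y word-initially before a front vowel)
  yiyisu → yiyiru   (s→r between vowels (before a back vowel))
So the Kuvasen cognate is 'yiyiru'.

yiyiru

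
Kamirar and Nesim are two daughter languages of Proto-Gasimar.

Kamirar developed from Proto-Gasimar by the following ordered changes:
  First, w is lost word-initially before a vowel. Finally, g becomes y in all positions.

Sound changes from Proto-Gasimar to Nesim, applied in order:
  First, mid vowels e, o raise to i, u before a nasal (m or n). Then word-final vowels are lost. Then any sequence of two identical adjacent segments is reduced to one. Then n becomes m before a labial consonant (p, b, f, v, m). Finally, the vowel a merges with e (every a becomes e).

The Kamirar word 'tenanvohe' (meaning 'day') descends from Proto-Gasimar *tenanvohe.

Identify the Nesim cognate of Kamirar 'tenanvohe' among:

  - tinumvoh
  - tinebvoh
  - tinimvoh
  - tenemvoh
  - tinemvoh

Nesim: start from *tenanvohe.
  rule 1 (pre-nasal raising): tenanvohe → tinanvohe
  rule 2 (apocope): tinanvohe → tinanvoh
  rule 3: no change — tinanvoh
  rule 4 (nasal place assimilation): tinanvoh → tinamvoh
  rule 5 (vowel merger): tinamvoh → tinemvoh
  ⇒ Nesim tinemvoh
Among the options, 'tinemvoh' alone shows every Nesim change applied in order.

tinemvoh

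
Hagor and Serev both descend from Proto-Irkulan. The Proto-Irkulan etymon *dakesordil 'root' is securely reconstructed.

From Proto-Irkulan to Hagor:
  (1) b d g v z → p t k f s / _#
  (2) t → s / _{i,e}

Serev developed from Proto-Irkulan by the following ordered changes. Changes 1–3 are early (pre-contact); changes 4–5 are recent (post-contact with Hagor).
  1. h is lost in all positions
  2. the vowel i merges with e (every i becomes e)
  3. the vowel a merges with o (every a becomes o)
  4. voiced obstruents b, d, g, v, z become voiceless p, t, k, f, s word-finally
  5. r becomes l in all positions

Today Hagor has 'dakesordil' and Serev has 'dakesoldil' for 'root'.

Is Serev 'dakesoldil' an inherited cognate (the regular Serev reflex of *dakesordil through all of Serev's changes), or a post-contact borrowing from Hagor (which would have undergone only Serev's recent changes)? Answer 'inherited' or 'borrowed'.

borrowed

If inherited, *dakesordil would pass through all of Serev's changes:
Serev: start from *dakesordil.
  rule 1: no change — dakesordil
  rule 2 (vowel merger): dakesordil → dakesordel
  rule 3 (vowel merger): dakesordel → dokesordel
  rule 4: no change — dokesordel
  rule 5 (unconditioned shift): dokesordel → dokesoldel
  ⇒ Serev dokesoldel
If borrowed from Hagor 'dakesordil' after the early changes, it would undergo only the recent ones:
  rule 4 (final devoicing): no change (dakesordil)
  rule 5 (unconditioned shift): dakesordil → dakesoldil
  ⇒ as a loan: dakesoldil
Serev 'dakesoldil' matches the loan outcome 'dakesoldil', not the inherited 'dokesoldel' — it skipped the early Serev changes, so it was borrowed from Hagor.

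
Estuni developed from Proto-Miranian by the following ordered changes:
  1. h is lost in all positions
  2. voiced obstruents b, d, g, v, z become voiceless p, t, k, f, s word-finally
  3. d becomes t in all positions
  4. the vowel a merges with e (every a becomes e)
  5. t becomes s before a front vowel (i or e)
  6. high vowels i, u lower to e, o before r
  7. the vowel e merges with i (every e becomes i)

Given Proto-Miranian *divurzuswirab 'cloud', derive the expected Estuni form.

Estuni: *divurzuswirab
  divurzuswirab (rule 1 does not apply)
  divurzuswirab → divurzuswirap   [final devoicing]
  divurzuswirap → tivurzuswirap   [unconditioned shift]
  tivurzuswirap → tivurzuswirep   [vowel merger]
  tivurzuswirep → sivurzuswirep   [palatalisation]
  sivurzuswirep → sivorzuswerep   [pre-rhotic lowering]
  sivorzuswerep → sivorzuswirip   [vowel merger]
  giving Estuni sivorzuswirip.

sivorzuswirip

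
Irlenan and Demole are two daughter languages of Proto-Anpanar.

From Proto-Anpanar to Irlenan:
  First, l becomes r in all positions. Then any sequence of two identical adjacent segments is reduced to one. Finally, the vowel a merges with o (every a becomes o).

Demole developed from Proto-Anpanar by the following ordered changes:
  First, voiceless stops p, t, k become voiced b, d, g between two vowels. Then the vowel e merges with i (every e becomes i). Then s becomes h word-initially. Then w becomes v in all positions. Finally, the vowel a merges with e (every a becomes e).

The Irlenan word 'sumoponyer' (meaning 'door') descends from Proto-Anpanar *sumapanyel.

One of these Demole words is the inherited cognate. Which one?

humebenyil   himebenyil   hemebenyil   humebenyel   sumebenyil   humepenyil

Demole: start from *sumapanyel.
  rule 1 (intervocalic voicing): sumapanyel → sumabanyel
  rule 2 (vowel merger): sumabanyel → sumabanyil
  rule 3 (debuccalisation): sumabanyil → humabanyil
  rule 4: no change — humabanyil
  rule 5 (vowel merger): humabanyil → humebenyil
  ⇒ Demole humebenyil
Among the options, 'humebenyil' alone shows every Demole change applied in order.

humebenyil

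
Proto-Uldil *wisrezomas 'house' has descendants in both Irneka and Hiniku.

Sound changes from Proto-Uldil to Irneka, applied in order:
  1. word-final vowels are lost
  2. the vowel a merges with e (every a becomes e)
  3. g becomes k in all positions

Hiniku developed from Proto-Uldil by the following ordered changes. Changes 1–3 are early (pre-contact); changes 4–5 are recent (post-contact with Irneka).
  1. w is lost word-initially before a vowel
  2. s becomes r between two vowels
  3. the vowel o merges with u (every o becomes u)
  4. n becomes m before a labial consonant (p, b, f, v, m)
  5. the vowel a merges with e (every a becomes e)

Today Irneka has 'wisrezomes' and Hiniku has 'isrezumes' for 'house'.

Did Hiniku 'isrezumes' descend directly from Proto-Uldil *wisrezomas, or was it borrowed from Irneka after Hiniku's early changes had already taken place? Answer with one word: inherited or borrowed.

If inherited, *wisrezomas would pass through all of Hiniku's changes:
Hiniku: start from *wisrezomas.
  rule 1 (glide loss): wisrezomas → isrezomas
  rule 2: no change — isrezomas
  rule 3 (vowel merger): isrezomas → isrezumas
  rule 4: no change — isrezumas
  rule 5 (vowel merger): isrezumas → isrezumes
  ⇒ Hiniku isrezumes
If borrowed from Irneka 'wisrezomes' after the early changes, it would undergo only the recent ones:
  rule 4 (nasal place assimilation): no change (wisrezomes)
  rule 5 (vowel merger): no change (wisrezomes)
  ⇒ as a loan: wisrezomes
Hiniku 'isrezumes' matches the inherited outcome exactly, so it is an inherited cognate, not a loan.

inherited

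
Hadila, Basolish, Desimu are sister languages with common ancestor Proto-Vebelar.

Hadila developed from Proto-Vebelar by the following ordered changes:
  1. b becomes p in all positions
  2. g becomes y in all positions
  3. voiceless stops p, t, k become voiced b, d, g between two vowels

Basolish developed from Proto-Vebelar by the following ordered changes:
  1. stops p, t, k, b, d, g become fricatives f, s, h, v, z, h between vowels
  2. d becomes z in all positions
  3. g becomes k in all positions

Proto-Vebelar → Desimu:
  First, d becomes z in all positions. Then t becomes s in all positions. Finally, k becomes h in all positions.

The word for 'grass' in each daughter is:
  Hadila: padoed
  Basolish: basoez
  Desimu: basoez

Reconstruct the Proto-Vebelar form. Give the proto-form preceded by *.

Position 6: Hadila has d, Basolish has z, Desimu has z. Taking the neighbouring segments as reconstructed: Hadila d can only go back to *d; Basolish z could go back to *d or *z; Desimu z could go back to *d or *z — the one source consistent with every daughter is *d.
Position 1: Hadila has p, Basolish has b, Desimu has b. Basolish preserves b here (none of its changes turn any other segment into b), so the proto-segment is *b.
Position 3: Hadila has d, Basolish has s, Desimu has s. Taking the neighbouring segments as reconstructed: Hadila d could go back to *t or *d; Basolish s could go back to *t or *s; Desimu s could go back to *t or *s — the one source consistent with every daughter is *t.
Verify the candidate proto-form against each daughter:
Hadila: *batoed
  batoed → patoed   [unconditioned shift]
  patoed (rule 2 does not apply)
  patoed → padoed   [intervocalic voicing]
  giving Hadila padoed.
Basolish: *batoed
  batoed → basoed   [intervocalic lenition]
  basoed → basoez   [unconditioned shift]
  basoez (rule 3 does not apply)
  giving Basolish basoez.
Desimu: *batoed
  batoed → batoez   [unconditioned shift]
  batoez → basoez   [unconditioned shift]
  basoez (rule 3 does not apply)
  giving Desimu basoez.
Only *batoed yields all of Hadila padoed, Basolish basoez, Desimu basoez.

*batoed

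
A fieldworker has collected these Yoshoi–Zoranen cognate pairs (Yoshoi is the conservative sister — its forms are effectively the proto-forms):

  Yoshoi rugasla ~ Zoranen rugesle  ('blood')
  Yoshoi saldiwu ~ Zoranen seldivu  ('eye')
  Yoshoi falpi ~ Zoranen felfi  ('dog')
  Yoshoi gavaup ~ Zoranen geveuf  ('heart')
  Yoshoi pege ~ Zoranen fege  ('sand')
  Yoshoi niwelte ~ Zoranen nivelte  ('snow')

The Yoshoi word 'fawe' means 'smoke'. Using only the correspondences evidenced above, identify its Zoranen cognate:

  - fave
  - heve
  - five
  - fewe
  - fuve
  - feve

rugasla ~ rugesle, saldiwu ~ seldivu — Yoshoi a corresponds to Zoranen e after a consonant, before a consonant other than r, m, n, p, b, f, v.
niwelte ~ nivelte — Yoshoi w corresponds to Zoranen v between vowels (before a front vowel).
Applying these to Yoshoi 'fawe':
  fawe → fewe   (a→e after a consonant, before a consonant other than r, m, n, p, b, f, v)
  fewe → feve   (w→v between vowels (before a front vowel))
So the Zoranen cognate is 'feve'.

feve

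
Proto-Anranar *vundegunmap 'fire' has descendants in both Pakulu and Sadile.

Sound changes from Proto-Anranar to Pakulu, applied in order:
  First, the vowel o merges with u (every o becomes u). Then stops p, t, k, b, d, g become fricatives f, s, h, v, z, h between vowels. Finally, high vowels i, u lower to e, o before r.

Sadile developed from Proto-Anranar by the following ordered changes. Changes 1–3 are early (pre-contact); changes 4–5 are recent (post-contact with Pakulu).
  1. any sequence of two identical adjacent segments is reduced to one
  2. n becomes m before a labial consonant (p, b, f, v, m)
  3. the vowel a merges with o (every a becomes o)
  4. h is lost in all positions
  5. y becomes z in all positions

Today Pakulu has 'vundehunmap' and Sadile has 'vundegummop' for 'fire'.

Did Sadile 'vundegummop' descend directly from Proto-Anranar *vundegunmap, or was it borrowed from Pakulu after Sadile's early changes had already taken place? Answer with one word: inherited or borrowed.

inherited

If inherited, *vundegunmap would pass through all of Sadile's changes:
Sadile: *vundegunmap > vundegummap > vundegummop  (by nasal place assimilation, vowel merger)
If borrowed from Pakulu 'vundehunmap' after the early changes, it would undergo only the recent ones:
  rule 4 (h-loss): vundehunmap → vundeunmap
  rule 5 (unconditioned shift): no change (vundeunmap)
  ⇒ as a loan: vundeunmap
Sadile 'vundegummop' matches the inherited outcome exactly, so it is an inherited cognate, not a loan.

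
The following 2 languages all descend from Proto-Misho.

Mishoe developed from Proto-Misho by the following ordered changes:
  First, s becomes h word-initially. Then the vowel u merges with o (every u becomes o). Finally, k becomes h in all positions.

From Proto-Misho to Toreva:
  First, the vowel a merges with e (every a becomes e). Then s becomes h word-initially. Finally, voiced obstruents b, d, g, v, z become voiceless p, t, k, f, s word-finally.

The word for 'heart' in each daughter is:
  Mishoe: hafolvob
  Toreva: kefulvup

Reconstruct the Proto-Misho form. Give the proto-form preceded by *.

Position 2: Mishoe has a, Toreva has e. Mishoe preserves a here (none of its changes turn any other segment into a), so the proto-segment is *a.
Position 1: Mishoe has h, Toreva has k. Taking the neighbouring segments as reconstructed: Mishoe h could go back to *k or *s or *h; Toreva k can only go back to *k — the one source consistent with every daughter is *k.
Position 8: Mishoe has b, Toreva has p. Mishoe preserves b here (none of its changes turn any other segment into b), so the proto-segment is *b.
Continuing position by position gives *kafulvub; check it forward:
Mishoe: *kafulvub
  kafulvub (rule 1 does not apply)
  kafulvub → kafolvob   [vowel merger]
  kafolvob → hafolvob   [unconditioned shift]
  giving Mishoe hafolvob.
Toreva: *kafulvub
  kafulvub → kefulvub   [vowel merger]
  kefulvub (rule 2 does not apply)
  kefulvub → kefulvup   [final devoicing]
  giving Toreva kefulvup.
*kafulvub is the unique common source.

*kafulvub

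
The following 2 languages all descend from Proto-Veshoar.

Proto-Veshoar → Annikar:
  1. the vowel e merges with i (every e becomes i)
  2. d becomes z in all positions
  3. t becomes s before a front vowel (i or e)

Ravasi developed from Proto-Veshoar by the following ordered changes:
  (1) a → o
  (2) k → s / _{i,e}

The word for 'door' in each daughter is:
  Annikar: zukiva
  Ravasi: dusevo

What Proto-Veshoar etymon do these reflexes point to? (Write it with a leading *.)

*dukeva

Position 3: Annikar has k, Ravasi has s. Annikar preserves k here (none of its changes turn any other segment into k), so the proto-segment is *k.
Position 4: Annikar has i, Ravasi has e. Ravasi preserves e here (none of its changes turn any other segment into e), so the proto-segment is *e.
This points to *dukeva. Verify forward in each daughter:
Annikar: *dukeva
  dukeva → dukiva   [vowel merger]
  dukiva → zukiva   [unconditioned shift]
  zukiva (rule 3 does not apply)
  giving Annikar zukiva.
Ravasi: *dukeva
  dukeva → dukevo   [vowel merger]
  dukevo → dusevo   [palatalisation]
  giving Ravasi dusevo.
No other proto-form is consistent with every reflex, so the reconstruction is *dukeva.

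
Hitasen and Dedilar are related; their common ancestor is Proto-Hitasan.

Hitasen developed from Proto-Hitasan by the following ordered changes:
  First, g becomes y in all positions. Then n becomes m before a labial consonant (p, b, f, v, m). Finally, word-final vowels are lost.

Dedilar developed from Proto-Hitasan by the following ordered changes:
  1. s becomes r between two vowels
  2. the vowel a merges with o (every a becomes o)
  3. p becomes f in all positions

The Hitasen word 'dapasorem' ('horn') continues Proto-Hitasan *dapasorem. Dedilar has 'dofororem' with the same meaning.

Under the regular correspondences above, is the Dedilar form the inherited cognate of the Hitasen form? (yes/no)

Derive the expected Dedilar reflex of *dapasorem:
Dedilar: *dapasorem > daparorem > dopororem > dofororem  (by rhotacism, vowel merger, unconditioned shift)
Dedilar 'dofororem' matches the regular reflex exactly, so the pair is cognate.

yes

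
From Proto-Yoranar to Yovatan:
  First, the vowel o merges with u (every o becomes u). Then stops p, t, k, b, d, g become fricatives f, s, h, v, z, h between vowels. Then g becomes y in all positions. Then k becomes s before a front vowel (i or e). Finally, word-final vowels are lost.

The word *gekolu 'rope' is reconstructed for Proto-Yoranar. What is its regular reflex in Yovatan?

yehul

Yovatan: *gekolu
  gekolu → gekulu   [vowel merger]
  gekulu → gehulu   [intervocalic lenition]
  gehulu → yehulu   [unconditioned shift]
  yehulu (rule 4 does not apply)
  yehulu → yehul   [apocope]
  giving Yovatan yehul.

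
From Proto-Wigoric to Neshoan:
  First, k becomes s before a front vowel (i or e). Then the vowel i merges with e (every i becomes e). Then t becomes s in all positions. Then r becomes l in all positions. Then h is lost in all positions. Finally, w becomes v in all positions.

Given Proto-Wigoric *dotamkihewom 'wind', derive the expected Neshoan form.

Neshoan: start from *dotamkihewom.
  rule 1 (palatalisation): dotamkihewom → dotamsihewom
  rule 2 (vowel merger): dotamsihewom → dotamsehewom
  rule 3 (unconditioned shift): dotamsehewom → dosamsehewom
  rule 4: no change — dosamsehewom
  rule 5 (h-loss): dosamsehewom → dosamseewom
  rule 6 (unconditioned shift): dosamseewom → dosamseevom
  ⇒ Neshoan dosamseevom

dosamseevom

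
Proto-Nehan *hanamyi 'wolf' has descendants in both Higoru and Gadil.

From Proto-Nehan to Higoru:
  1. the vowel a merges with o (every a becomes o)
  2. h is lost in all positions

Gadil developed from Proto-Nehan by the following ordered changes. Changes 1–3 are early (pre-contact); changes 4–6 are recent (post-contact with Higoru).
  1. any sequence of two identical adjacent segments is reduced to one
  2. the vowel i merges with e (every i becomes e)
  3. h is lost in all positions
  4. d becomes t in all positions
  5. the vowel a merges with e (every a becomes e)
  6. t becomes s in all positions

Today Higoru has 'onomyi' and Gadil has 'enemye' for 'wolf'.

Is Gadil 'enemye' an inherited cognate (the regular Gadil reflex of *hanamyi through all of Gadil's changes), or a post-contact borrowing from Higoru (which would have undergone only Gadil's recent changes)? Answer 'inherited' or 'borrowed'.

If inherited, *hanamyi would pass through all of Gadil's changes:
Gadil: *hanamyi > hanamye > anamye > enemye  (by vowel merger, h-loss, vowel merger)
If borrowed from Higoru 'onomyi' after the early changes, it would undergo only the recent ones:
  rule 4 (unconditioned shift): no change (onomyi)
  rule 5 (vowel merger): no change (onomyi)
  rule 6 (unconditioned shift): no change (onomyi)
  ⇒ as a loan: onomyi
Gadil 'enemye' matches the inherited outcome exactly, so it is an inherited cognate, not a loan.

inherited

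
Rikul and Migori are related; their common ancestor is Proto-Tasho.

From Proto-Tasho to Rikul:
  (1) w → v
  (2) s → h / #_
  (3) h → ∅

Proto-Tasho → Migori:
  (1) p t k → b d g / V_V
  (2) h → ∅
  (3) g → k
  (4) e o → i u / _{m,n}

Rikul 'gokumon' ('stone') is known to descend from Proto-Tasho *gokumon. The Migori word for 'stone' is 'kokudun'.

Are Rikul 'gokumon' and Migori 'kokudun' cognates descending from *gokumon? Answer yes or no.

Derive the expected Migori reflex of *gokumon:
Migori: *gokumon
  gokumon → gogumon   [intervocalic voicing]
  gogumon (rule 2 does not apply)
  gogumon → kokumon   [unconditioned shift]
  kokumon → kokumun   [pre-nasal raising]
  giving Migori kokumun.
The regular Migori reflex would be 'kokumun', but the attested form is 'kokudun'. The correspondence is irregular, so they are not cognates (the Migori form has a different source).

no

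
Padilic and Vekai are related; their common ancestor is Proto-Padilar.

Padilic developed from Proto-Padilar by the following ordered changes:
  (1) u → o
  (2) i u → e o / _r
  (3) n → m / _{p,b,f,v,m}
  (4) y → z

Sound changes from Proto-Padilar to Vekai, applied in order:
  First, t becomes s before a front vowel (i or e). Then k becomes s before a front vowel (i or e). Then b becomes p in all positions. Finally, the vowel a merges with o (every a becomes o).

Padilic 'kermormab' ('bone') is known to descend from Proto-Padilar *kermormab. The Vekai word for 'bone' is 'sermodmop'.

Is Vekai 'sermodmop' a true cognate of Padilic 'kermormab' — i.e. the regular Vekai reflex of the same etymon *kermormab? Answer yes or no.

no

Derive the expected Vekai reflex of *kermormab:
Vekai: *kermormab > sermormab > sermormap > sermormop  (by palatalisation, unconditioned shift, vowel merger)
The regular Vekai reflex would be 'sermormop', but the attested form is 'sermodmop'. The correspondence is irregular, so they are not cognates (the Vekai form has a different source).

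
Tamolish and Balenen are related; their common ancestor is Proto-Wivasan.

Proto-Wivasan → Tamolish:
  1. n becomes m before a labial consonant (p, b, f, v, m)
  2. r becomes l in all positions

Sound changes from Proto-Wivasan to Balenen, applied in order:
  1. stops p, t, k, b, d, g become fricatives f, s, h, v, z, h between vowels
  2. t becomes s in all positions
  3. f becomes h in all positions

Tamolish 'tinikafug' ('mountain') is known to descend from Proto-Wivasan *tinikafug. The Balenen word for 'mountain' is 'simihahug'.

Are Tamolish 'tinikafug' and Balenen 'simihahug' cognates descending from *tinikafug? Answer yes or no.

no

Derive the expected Balenen reflex of *tinikafug:
Balenen: *tinikafug > tinihafug > sinihafug > sinihahug  (by intervocalic lenition, unconditioned shift, unconditioned shift)
The regular Balenen reflex would be 'sinihahug', but the attested form is 'simihahug'. The correspondence is irregular, so they are not cognates (the Balenen form has a different source).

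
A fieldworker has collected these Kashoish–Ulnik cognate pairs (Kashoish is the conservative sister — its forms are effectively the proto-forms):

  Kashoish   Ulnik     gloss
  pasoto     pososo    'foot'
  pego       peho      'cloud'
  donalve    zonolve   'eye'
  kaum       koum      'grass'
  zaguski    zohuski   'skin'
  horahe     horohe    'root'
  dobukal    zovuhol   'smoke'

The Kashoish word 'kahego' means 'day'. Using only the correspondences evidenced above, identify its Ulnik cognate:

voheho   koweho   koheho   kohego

pasoto ~ pososo, donalve ~ zonolve — Kashoish a corresponds to Ulnik o after a consonant, before a consonant other than r, m, n, p, b, f, v.
pego ~ peho — Kashoish g corresponds to Ulnik h between vowels (before a back vowel).
Applying these to Kashoish 'kahego':
  kahego → kohego   (a→o after a consonant, before a consonant other than r, m, n, p, b, f, v)
  kohego → koheho   (g→h between vowels (before a back vowel))
So the Ulnik cognate is 'koheho'.

koheho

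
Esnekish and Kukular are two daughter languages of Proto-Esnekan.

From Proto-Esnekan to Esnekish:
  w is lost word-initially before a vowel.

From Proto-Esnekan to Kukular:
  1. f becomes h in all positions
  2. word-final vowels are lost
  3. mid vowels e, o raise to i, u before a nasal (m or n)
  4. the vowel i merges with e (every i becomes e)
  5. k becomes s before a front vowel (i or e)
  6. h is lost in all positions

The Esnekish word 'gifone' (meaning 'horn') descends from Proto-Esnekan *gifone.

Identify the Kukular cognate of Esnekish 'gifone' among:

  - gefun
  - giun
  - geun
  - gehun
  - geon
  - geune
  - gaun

geun

Kukular: *gifone > gihone > gihon > gihun > gehun > geun  (by unconditioned shift, apocope, pre-nasal raising, vowel merger, h-loss)
Only 'geun' matches the regular Kukular development of *gifone.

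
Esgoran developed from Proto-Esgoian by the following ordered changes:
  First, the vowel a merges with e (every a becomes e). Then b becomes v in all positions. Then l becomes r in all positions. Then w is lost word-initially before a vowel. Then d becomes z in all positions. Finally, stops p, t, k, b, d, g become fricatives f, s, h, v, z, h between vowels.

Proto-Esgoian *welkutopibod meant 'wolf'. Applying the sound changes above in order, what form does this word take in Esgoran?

erkusofivoz

Esgoran: *welkutopibod
  welkutopibod (rule 1 does not apply)
  welkutopibod → welkutopivod   [unconditioned shift]
  welkutopivod → werkutopivod   [unconditioned shift]
  werkutopivod → erkutopivod   [glide loss]
  erkutopivod → erkutopivoz   [unconditioned shift]
  erkutopivoz → erkusofivoz   [intervocalic lenition]
  giving Esgoran erkusofivoz.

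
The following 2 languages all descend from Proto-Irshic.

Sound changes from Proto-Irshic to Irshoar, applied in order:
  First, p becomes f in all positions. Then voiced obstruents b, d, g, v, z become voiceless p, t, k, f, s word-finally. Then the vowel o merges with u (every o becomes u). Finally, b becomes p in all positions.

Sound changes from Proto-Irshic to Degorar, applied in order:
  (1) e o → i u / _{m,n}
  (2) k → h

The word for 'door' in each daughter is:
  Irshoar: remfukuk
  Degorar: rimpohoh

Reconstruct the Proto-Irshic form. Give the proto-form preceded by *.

*rempokok

Position 5: Irshoar has u, Degorar has o. Degorar preserves o here (none of its changes turn any other segment into o), so the proto-segment is *o.
Position 2: Irshoar has e, Degorar has i. Irshoar preserves e here (none of its changes turn any other segment into e), so the proto-segment is *e.
Position 6: Irshoar has k, Degorar has h. Taking the neighbouring segments as reconstructed: Irshoar k can only go back to *k; Degorar h could go back to *k or *h — the one source consistent with every daughter is *k.
Verify the candidate proto-form against each daughter:
Irshoar: *rempokok > remfokok > remfukuk  (by unconditioned shift, vowel merger)
Degorar: start from *rempokok.
  rule 1 (pre-nasal raising): rempokok → rimpokok
  rule 2 (unconditioned shift): rimpokok → rimpohoh
  ⇒ Degorar rimpohoh
No other proto-form is consistent with every reflex, so the reconstruction is *rempokok.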